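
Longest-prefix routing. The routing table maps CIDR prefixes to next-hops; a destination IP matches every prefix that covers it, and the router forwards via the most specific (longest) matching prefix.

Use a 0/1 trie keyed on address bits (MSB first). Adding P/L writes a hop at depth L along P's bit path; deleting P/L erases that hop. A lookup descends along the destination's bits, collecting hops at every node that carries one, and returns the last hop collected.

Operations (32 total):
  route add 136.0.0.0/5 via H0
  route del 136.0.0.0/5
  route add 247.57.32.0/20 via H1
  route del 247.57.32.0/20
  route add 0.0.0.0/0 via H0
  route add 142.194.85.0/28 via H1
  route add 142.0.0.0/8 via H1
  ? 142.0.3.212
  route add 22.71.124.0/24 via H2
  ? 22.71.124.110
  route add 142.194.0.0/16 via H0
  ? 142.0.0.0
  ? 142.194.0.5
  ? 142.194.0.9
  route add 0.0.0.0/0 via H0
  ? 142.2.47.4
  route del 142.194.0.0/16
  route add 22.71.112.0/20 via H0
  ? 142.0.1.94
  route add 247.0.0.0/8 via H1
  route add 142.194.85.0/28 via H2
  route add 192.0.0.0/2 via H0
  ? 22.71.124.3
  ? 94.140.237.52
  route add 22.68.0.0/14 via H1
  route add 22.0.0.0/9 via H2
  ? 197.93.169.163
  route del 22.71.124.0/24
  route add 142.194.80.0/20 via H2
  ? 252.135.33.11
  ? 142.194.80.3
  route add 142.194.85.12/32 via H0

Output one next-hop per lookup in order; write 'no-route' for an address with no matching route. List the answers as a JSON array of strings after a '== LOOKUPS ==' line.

Process each operation:
  + 136.0.0.0/5 (H0) depth=5
  del 136.0.0.0/5 (clear depth 5)
  + 247.57.32.0/20 (H1) depth=20
  del 247.57.32.0/20 (clear depth 20)
  + 0.0.0.0/0 (H0) depth=0
  + 142.194.85.0/28 (H1) depth=28
  + 142.0.0.0/8 (H1) depth=8
  ? 142.0.3.212  path d0:H0→d1:-→d2:-→d3:-→d4:-→d5:-→d6:-→d7:-→d8:H1  best=H1
  + 22.71.124.0/24 (H2) depth=24
  ? 22.71.124.110  path d0:H0→d1:-→d2:-→d3:-→d4:-→d5:-→d6:-→d7:-→d8:-→d9:-→d10:-→d11:-→d12:-→d13:-→d14:-→d15:-→d16:-→d17:-→d18:-→d19:-→d20:-→d21:-→d22:-→d23:-→d24:H2  best=H2
  + 142.194.0.0/16 (H0) depth=16
  ? 142.0.0.0  path d0:H0→d1:-→d2:-→d3:-→d4:-→d5:-→d6:-→d7:-→d8:H1  best=H1
  ? 142.194.0.5  path d0:H0→d1:-→d2:-→d3:-→d4:-→d5:-→d6:-→d7:-→d8:H1→d9:-→d10:-→d11:-→d12:-→d13:-→d14:-→d15:-→d16:H0→d17:-  best=H0
  ? 142.194.0.9  path d0:H0→d1:-→d2:-→d3:-→d4:-→d5:-→d6:-→d7:-→d8:H1→d9:-→d10:-→d11:-→d12:-→d13:-→d14:-→d15:-→d16:H0→d17:-  best=H0
  + 0.0.0.0/0 (H0) depth=0
  ? 142.2.47.4  path d0:H0→d1:-→d2:-→d3:-→d4:-→d5:-→d6:-→d7:-→d8:H1  best=H1
  del 142.194.0.0/16 (clear depth 16)
  + 22.71.112.0/20 (H0) depth=20
  ? 142.0.1.94  path d0:H0→d1:-→d2:-→d3:-→d4:-→d5:-→d6:-→d7:-→d8:H1  best=H1
  + 247.0.0.0/8 (H1) depth=8
  + 142.194.85.0/28 (H2) depth=28
  + 192.0.0.0/2 (H0) depth=2
  ? 22.71.124.3  path d0:H0→d1:-→d2:-→d3:-→d4:-→d5:-→d6:-→d7:-→d8:-→d9:-→d10:-→d11:-→d12:-→d13:-→d14:-→d15:-→d16:-→d17:-→d18:-→d19:-→d20:H0→d21:-→d22:-→d23:-→d24:H2  best=H2
  ? 94.140.237.52  path d0:H0→d1:-  best=H0
  + 22.68.0.0/14 (H1) depth=14
  + 22.0.0.0/9 (H2) depth=9
  ? 197.93.169.163  path d0:H0→d1:-→d2:H0  best=H0
  del 22.71.124.0/24 (clear depth 24)
  + 142.194.80.0/20 (H2) depth=20
  ? 252.135.33.11  path d0:H0→d1:-→d2:H0→d3:-→d4:-  best=H0
  ? 142.194.80.3  path d0:H0→d1:-→d2:-→d3:-→d4:-→d5:-→d6:-→d7:-→d8:H1→d9:-→d10:-→d11:-→d12:-→d13:-→d14:-→d15:-→d16:-→d17:-→d18:-→d19:-→d20:H2→d21:-  best=H2
  + 142.194.85.12/32 (H0) depth=32

== LOOKUPS ==
["H1","H2","H1","H0","H0","H1","H1","H2","H0","H0","H0","H2"]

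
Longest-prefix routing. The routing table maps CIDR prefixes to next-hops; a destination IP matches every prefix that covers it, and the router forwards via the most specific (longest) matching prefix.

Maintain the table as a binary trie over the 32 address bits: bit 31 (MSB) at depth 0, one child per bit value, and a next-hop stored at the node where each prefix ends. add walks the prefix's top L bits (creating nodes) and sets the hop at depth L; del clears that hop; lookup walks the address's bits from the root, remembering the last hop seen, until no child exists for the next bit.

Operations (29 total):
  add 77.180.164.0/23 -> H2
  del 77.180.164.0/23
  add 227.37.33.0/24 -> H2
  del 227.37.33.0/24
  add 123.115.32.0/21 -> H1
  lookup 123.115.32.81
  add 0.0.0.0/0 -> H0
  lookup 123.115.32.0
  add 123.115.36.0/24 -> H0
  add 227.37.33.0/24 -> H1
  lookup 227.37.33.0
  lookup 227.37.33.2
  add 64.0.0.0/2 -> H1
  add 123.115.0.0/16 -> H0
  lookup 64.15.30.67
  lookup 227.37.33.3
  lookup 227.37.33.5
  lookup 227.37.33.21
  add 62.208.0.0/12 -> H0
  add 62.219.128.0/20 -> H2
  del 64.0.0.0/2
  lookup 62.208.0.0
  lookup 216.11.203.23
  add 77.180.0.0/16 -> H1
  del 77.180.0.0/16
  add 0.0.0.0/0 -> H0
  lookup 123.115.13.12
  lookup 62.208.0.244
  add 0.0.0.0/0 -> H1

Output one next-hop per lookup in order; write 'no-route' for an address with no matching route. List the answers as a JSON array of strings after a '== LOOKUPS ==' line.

Trace:
  add 77.180.164.0/23 -> H2 at depth 23
  del 77.180.164.0/23 (clear depth 23)
  add 227.37.33.0/24 -> H2 at depth 24
  del 227.37.33.0/24 (clear depth 24)
  add 123.115.32.0/21 -> H1 at depth 21
  Q 123.115.32.81: descend 011110110111001100100 ; hops seen [H1] ; pick H1
  add 0.0.0.0/0 -> H0 at depth 0
  Q 123.115.32.0: descend 011110110111001100100 ; hops seen [H0,H1] ; pick H1
  add 123.115.36.0/24 -> H0 at depth 24
  add 227.37.33.0/24 -> H1 at depth 24
  Q 227.37.33.0: descend 111000110010010100100001 ; hops seen [H0,H1] ; pick H1
  Q 227.37.33.2: descend 111000110010010100100001 ; hops seen [H0,H1] ; pick H1
  add 64.0.0.0/2 -> H1 at depth 2
  add 123.115.0.0/16 -> H0 at depth 16
  Q 64.15.30.67: descend 0100 ; hops seen [H0,H1] ; pick H1
  Q 227.37.33.3: descend 111000110010010100100001 ; hops seen [H0,H1] ; pick H1
  Q 227.37.33.5: descend 111000110010010100100001 ; hops seen [H0,H1] ; pick H1
  Q 227.37.33.21: descend 111000110010010100100001 ; hops seen [H0,H1] ; pick H1
  add 62.208.0.0/12 -> H0 at depth 12
  add 62.219.128.0/20 -> H2 at depth 20
  del 64.0.0.0/2 (clear depth 2)
  Q 62.208.0.0: descend 001111101101 ; hops seen [H0,H0] ; pick H0
  Q 216.11.203.23: descend 11 ; hops seen [H0] ; pick H0
  add 77.180.0.0/16 -> H1 at depth 16
  del 77.180.0.0/16 (clear depth 16)
  add 0.0.0.0/0 -> H0 at depth 0
  Q 123.115.13.12: descend 011110110111001100 ; hops seen [H0,H0] ; pick H0
  Q 62.208.0.244: descend 001111101101 ; hops seen [H0,H0] ; pick H0
  add 0.0.0.0/0 -> H1 at depth 0

== LOOKUPS ==
["H1","H1","H1","H1","H1","H1","H1","H1","H0","H0","H0","H0"]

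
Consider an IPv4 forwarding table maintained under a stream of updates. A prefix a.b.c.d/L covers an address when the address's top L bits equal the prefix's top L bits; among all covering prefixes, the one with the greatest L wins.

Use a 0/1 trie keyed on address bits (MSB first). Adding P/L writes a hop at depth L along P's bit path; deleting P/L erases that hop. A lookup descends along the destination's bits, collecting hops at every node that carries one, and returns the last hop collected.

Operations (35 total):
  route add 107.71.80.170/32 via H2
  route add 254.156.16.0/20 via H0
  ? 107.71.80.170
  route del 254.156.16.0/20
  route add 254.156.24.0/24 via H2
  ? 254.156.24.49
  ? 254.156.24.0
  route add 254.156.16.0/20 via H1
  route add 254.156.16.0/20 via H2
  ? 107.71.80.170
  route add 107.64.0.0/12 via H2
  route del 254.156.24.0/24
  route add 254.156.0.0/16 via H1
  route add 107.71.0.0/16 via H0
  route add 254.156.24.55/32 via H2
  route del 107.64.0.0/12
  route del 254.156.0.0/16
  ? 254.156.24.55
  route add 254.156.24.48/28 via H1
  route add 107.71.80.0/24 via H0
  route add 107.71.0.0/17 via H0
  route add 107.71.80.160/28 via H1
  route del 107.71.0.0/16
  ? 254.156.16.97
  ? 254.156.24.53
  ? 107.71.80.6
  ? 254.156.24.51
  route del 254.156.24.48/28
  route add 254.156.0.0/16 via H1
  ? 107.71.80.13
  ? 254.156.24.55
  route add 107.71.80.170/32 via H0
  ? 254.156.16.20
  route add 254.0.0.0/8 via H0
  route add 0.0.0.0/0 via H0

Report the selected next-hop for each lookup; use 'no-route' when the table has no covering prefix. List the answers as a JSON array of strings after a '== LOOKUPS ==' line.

Apply in order:
  add 107.71.80.170/32 -> H2 at depth 32
  add 254.156.16.0/20 -> H0 at depth 20
  lookup 107.71.80.170: bits 01101011010001110101000010101010 walk d0:-→d1:-→d2:-→d3:-→d4:-→d5:-→d6:-→d7:-→d8:-→d9:-→d10:-→d11:-→d12:-→d13:-→d14:-→d15:-→d16:-→d17:-→d18:-→d19:-→d20:-→d21:-→d22:-→d23:-→d24:-→d25:-→d26:-→d27:-→d28:-→d29:-→d30:-→d31:-→d32:H2 -> H2
  - 254.156.16.0/20 clear@20
  add 254.156.24.0/24 -> H2 at depth 24
  lookup 254.156.24.49: bits 111111101001110000011000 walk d0:-→d1:-→d2:-→d3:-→d4:-→d5:-→d6:-→d7:-→d8:-→d9:-→d10:-→d11:-→d12:-→d13:-→d14:-→d15:-→d16:-→d17:-→d18:-→d19:-→d20:-→d21:-→d22:-→d23:-→d24:H2 -> H2
  lookup 254.156.24.0: bits 111111101001110000011000 walk d0:-→d1:-→d2:-→d3:-→d4:-→d5:-→d6:-→d7:-→d8:-→d9:-→d10:-→d11:-→d12:-→d13:-→d14:-→d15:-→d16:-→d17:-→d18:-→d19:-→d20:-→d21:-→d22:-→d23:-→d24:H2 -> H2
  add 254.156.16.0/20 -> H1 at depth 20
  add 254.156.16.0/20 -> H2 at depth 20
  lookup 107.71.80.170: bits 01101011010001110101000010101010 walk d0:-→d1:-→d2:-→d3:-→d4:-→d5:-→d6:-→d7:-→d8:-→d9:-→d10:-→d11:-→d12:-→d13:-→d14:-→d15:-→d16:-→d17:-→d18:-→d19:-→d20:-→d21:-→d22:-→d23:-→d24:-→d25:-→d26:-→d27:-→d28:-→d29:-→d30:-→d31:-→d32:H2 -> H2
  add 107.64.0.0/12 -> H2 at depth 12
  - 254.156.24.0/24 clear@24
  add 254.156.0.0/16 -> H1 at depth 16
  add 107.71.0.0/16 -> H0 at depth 16
  add 254.156.24.55/32 -> H2 at depth 32
  - 107.64.0.0/12 clear@12
  - 254.156.0.0/16 clear@16
  lookup 254.156.24.55: bits 11111110100111000001100000110111 walk d0:-→d1:-→d2:-→d3:-→d4:-→d5:-→d6:-→d7:-→d8:-→d9:-→d10:-→d11:-→d12:-→d13:-→d14:-→d15:-→d16:-→d17:-→d18:-→d19:-→d20:H2→d21:-→d22:-→d23:-→d24:-→d25:-→d26:-→d27:-→d28:-→d29:-→d30:-→d31:-→d32:H2 -> H2
  add 254.156.24.48/28 -> H1 at depth 28
  add 107.71.80.0/24 -> H0 at depth 24
  add 107.71.0.0/17 -> H0 at depth 17
  add 107.71.80.160/28 -> H1 at depth 28
  - 107.71.0.0/16 clear@16
  lookup 254.156.16.97: bits 11111110100111000001 walk d0:-→d1:-→d2:-→d3:-→d4:-→d5:-→d6:-→d7:-→d8:-→d9:-→d10:-→d11:-→d12:-→d13:-→d14:-→d15:-→d16:-→d17:-→d18:-→d19:-→d20:H2 -> H2
  lookup 254.156.24.53: bits 111111101001110000011000001101 walk d0:-→d1:-→d2:-→d3:-→d4:-→d5:-→d6:-→d7:-→d8:-→d9:-→d10:-→d11:-→d12:-→d13:-→d14:-→d15:-→d16:-→d17:-→d18:-→d19:-→d20:H2→d21:-→d22:-→d23:-→d24:-→d25:-→d26:-→d27:-→d28:H1→d29:-→d30:- -> H1
  lookup 107.71.80.6: bits 011010110100011101010000 walk d0:-→d1:-→d2:-→d3:-→d4:-→d5:-→d6:-→d7:-→d8:-→d9:-→d10:-→d11:-→d12:-→d13:-→d14:-→d15:-→d16:-→d17:H0→d18:-→d19:-→d20:-→d21:-→d22:-→d23:-→d24:H0 -> H0
  lookup 254.156.24.51: bits 11111110100111000001100000110 walk d0:-→d1:-→d2:-→d3:-→d4:-→d5:-→d6:-→d7:-→d8:-→d9:-→d10:-→d11:-→d12:-→d13:-→d14:-→d15:-→d16:-→d17:-→d18:-→d19:-→d20:H2→d21:-→d22:-→d23:-→d24:-→d25:-→d26:-→d27:-→d28:H1→d29:- -> H1
  - 254.156.24.48/28 clear@28
  add 254.156.0.0/16 -> H1 at depth 16
  lookup 107.71.80.13: bits 011010110100011101010000 walk d0:-→d1:-→d2:-→d3:-→d4:-→d5:-→d6:-→d7:-→d8:-→d9:-→d10:-→d11:-→d12:-→d13:-→d14:-→d15:-→d16:-→d17:H0→d18:-→d19:-→d20:-→d21:-→d22:-→d23:-→d24:H0 -> H0
  lookup 254.156.24.55: bits 11111110100111000001100000110111 walk d0:-→d1:-→d2:-→d3:-→d4:-→d5:-→d6:-→d7:-→d8:-→d9:-→d10:-→d11:-→d12:-→d13:-→d14:-→d15:-→d16:H1→d17:-→d18:-→d19:-→d20:H2→d21:-→d22:-→d23:-→d24:-→d25:-→d26:-→d27:-→d28:-→d29:-→d30:-→d31:-→d32:H2 -> H2
  add 107.71.80.170/32 -> H0 at depth 32
  lookup 254.156.16.20: bits 11111110100111000001 walk d0:-→d1:-→d2:-→d3:-→d4:-→d5:-→d6:-→d7:-→d8:-→d9:-→d10:-→d11:-→d12:-→d13:-→d14:-→d15:-→d16:H1→d17:-→d18:-→d19:-→d20:H2 -> H2
  add 254.0.0.0/8 -> H0 at depth 8
  add 0.0.0.0/0 -> H0 at depth 0

== LOOKUPS ==
["H2","H2","H2","H2","H2","H2","H1","H0","H1","H0","H2","H2"]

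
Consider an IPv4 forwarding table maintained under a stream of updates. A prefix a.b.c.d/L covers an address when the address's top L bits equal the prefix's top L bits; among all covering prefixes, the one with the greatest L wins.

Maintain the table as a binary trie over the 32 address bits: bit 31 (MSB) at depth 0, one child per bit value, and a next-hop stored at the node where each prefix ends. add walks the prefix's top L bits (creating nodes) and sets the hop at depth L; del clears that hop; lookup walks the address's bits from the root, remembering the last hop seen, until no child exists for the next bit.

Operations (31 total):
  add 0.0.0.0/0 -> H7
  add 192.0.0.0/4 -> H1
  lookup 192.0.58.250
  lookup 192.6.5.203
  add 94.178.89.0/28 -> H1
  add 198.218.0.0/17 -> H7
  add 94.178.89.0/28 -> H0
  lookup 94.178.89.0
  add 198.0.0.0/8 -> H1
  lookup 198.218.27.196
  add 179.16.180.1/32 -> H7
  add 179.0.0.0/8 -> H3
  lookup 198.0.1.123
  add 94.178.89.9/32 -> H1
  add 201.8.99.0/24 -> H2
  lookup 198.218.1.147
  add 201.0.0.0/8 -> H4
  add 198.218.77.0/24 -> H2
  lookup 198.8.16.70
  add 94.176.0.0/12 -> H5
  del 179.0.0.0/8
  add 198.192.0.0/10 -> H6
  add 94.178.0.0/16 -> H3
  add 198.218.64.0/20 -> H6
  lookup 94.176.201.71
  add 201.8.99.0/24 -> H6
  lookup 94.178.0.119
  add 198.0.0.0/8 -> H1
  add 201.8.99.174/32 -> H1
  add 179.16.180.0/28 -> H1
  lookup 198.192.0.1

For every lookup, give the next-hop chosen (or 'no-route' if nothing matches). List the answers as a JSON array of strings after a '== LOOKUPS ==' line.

Process each operation:
  + 0.0.0.0/0 (H7) depth=0
  + 192.0.0.0/4 (H1) depth=4
  Q 192.0.58.250: descend 1100 ; hops seen [H7,H1] ; pick H1
  Q 192.6.5.203: descend 1100 ; hops seen [H7,H1] ; pick H1
  + 94.178.89.0/28 (H1) depth=28
  + 198.218.0.0/17 (H7) depth=17
  + 94.178.89.0/28 (H0) depth=28
  Q 94.178.89.0: descend 0101111010110010010110010000 ; hops seen [H7,H0] ; pick H0
  + 198.0.0.0/8 (H1) depth=8
  Q 198.218.27.196: descend 11000110110110100 ; hops seen [H7,H1,H1,H7] ; pick H7
  + 179.16.180.1/32 (H7) depth=32
  + 179.0.0.0/8 (H3) depth=8
  Q 198.0.1.123: descend 11000110 ; hops seen [H7,H1,H1] ; pick H1
  + 94.178.89.9/32 (H1) depth=32
  + 201.8.99.0/24 (H2) depth=24
  Q 198.218.1.147: descend 11000110110110100 ; hops seen [H7,H1,H1,H7] ; pick H7
  + 201.0.0.0/8 (H4) depth=8
  + 198.218.77.0/24 (H2) depth=24
  Q 198.8.16.70: descend 11000110 ; hops seen [H7,H1,H1] ; pick H1
  + 94.176.0.0/12 (H5) depth=12
  - 179.0.0.0/8 clear@8
  + 198.192.0.0/10 (H6) depth=10
  + 94.178.0.0/16 (H3) depth=16
  + 198.218.64.0/20 (H6) depth=20
  Q 94.176.201.71: descend 01011110101100 ; hops seen [H7,H5] ; pick H5
  + 201.8.99.0/24 (H6) depth=24
  Q 94.178.0.119: descend 01011110101100100 ; hops seen [H7,H5,H3] ; pick H3
  + 198.0.0.0/8 (H1) depth=8
  + 201.8.99.174/32 (H1) depth=32
  + 179.16.180.0/28 (H1) depth=28
  Q 198.192.0.1: descend 11000110110 ; hops seen [H7,H1,H1,H6] ; pick H6

== LOOKUPS ==
["H1","H1","H0","H7","H1","H7","H1","H5","H3","H6"]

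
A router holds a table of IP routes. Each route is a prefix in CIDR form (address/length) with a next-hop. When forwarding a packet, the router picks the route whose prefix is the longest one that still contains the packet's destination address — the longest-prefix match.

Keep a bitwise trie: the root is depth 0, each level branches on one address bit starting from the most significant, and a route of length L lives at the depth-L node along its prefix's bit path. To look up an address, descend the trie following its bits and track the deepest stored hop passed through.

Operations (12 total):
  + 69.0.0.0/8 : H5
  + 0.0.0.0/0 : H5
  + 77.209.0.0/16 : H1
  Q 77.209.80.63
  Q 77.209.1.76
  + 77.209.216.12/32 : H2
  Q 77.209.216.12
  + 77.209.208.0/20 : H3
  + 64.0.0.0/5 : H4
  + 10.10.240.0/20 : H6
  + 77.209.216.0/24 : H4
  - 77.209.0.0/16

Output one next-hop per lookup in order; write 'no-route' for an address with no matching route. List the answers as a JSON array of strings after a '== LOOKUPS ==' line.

Trace:
  + 69.0.0.0/8 (H5) depth=8
  + 0.0.0.0/0 (H5) depth=0
  + 77.209.0.0/16 (H1) depth=16
  lookup 77.209.80.63: bits 0100110111010001 walk d0:H5→d1:-→d2:-→d3:-→d4:-→d5:-→d6:-→d7:-→d8:-→d9:-→d10:-→d11:-→d12:-→d13:-→d14:-→d15:-→d16:H1 -> H1
  lookup 77.209.1.76: bits 0100110111010001 walk d0:H5→d1:-→d2:-→d3:-→d4:-→d5:-→d6:-→d7:-→d8:-→d9:-→d10:-→d11:-→d12:-→d13:-→d14:-→d15:-→d16:H1 -> H1
  + 77.209.216.12/32 (H2) depth=32
  lookup 77.209.216.12: bits 01001101110100011101100000001100 walk d0:H5→d1:-→d2:-→d3:-→d4:-→d5:-→d6:-→d7:-→d8:-→d9:-→d10:-→d11:-→d12:-→d13:-→d14:-→d15:-→d16:H1→d17:-→d18:-→d19:-→d20:-→d21:-→d22:-→d23:-→d24:-→d25:-→d26:-→d27:-→d28:-→d29:-→d30:-→d31:-→d32:H2 -> H2
  + 77.209.208.0/20 (H3) depth=20
  + 64.0.0.0/5 (H4) depth=5
  + 10.10.240.0/20 (H6) depth=20
  + 77.209.216.0/24 (H4) depth=24
  del 77.209.0.0/16 (clear depth 16)

== LOOKUPS ==
["H1","H1","H2"]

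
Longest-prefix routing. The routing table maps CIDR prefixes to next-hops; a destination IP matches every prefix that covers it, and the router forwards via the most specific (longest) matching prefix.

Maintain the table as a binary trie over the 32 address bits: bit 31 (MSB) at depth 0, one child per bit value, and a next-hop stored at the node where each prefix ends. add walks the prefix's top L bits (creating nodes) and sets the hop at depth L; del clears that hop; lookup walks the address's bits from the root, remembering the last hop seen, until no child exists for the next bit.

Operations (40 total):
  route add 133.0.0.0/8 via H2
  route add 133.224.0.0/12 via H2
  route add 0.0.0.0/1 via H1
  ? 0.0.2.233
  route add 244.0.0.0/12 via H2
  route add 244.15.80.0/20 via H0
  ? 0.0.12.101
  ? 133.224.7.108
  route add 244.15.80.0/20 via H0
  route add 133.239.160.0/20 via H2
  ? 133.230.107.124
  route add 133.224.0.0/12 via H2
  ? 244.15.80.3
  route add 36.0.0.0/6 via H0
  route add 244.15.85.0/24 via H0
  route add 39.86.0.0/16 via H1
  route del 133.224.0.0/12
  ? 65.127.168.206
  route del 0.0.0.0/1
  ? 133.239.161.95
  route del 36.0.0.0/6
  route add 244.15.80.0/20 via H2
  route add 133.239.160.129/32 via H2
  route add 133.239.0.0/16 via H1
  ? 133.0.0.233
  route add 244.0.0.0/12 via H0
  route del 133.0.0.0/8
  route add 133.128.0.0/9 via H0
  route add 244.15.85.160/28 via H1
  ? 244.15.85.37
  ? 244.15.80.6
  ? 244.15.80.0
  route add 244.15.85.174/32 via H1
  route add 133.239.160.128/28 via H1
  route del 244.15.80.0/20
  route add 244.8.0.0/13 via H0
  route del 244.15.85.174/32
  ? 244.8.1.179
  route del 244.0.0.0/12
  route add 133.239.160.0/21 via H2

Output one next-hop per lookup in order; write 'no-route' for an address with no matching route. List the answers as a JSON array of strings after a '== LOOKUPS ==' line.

Trace:
  + 133.0.0.0/8 (H2) depth=8
  + 133.224.0.0/12 (H2) depth=12
  + 0.0.0.0/1 (H1) depth=1
  ? 0.0.2.233  path d0:-→d1:H1  best=H1
  + 244.0.0.0/12 (H2) depth=12
  + 244.15.80.0/20 (H0) depth=20
  ? 0.0.12.101  path d0:-→d1:H1  best=H1
  ? 133.224.7.108  path d0:-→d1:-→d2:-→d3:-→d4:-→d5:-→d6:-→d7:-→d8:H2→d9:-→d10:-→d11:-→d12:H2  best=H2
  + 244.15.80.0/20 (H0) depth=20
  + 133.239.160.0/20 (H2) depth=20
  ? 133.230.107.124  path d0:-→d1:-→d2:-→d3:-→d4:-→d5:-→d6:-→d7:-→d8:H2→d9:-→d10:-→d11:-→d12:H2  best=H2
  + 133.224.0.0/12 (H2) depth=12
  ? 244.15.80.3  path d0:-→d1:-→d2:-→d3:-→d4:-→d5:-→d6:-→d7:-→d8:-→d9:-→d10:-→d11:-→d12:H2→d13:-→d14:-→d15:-→d16:-→d17:-→d18:-→d19:-→d20:H0  best=H0
  + 36.0.0.0/6 (H0) depth=6
  + 244.15.85.0/24 (H0) depth=24
  + 39.86.0.0/16 (H1) depth=16
  del 133.224.0.0/12 (clear depth 12)
  ? 65.127.168.206  path d0:-→d1:H1  best=H1
  del 0.0.0.0/1 (clear depth 1)
  ? 133.239.161.95  path d0:-→d1:-→d2:-→d3:-→d4:-→d5:-→d6:-→d7:-→d8:H2→d9:-→d10:-→d11:-→d12:-→d13:-→d14:-→d15:-→d16:-→d17:-→d18:-→d19:-→d20:H2  best=H2
  del 36.0.0.0/6 (clear depth 6)
  + 244.15.80.0/20 (H2) depth=20
  + 133.239.160.129/32 (H2) depth=32
  + 133.239.0.0/16 (H1) depth=16
  ? 133.0.0.233  path d0:-→d1:-→d2:-→d3:-→d4:-→d5:-→d6:-→d7:-→d8:H2  best=H2
  + 244.0.0.0/12 (H0) depth=12
  del 133.0.0.0/8 (clear depth 8)
  + 133.128.0.0/9 (H0) depth=9
  + 244.15.85.160/28 (H1) depth=28
  ? 244.15.85.37  path d0:-→d1:-→d2:-→d3:-→d4:-→d5:-→d6:-→d7:-→d8:-→d9:-→d10:-→d11:-→d12:H0→d13:-→d14:-→d15:-→d16:-→d17:-→d18:-→d19:-→d20:H2→d21:-→d22:-→d23:-→d24:H0  best=H0
  ? 244.15.80.6  path d0:-→d1:-→d2:-→d3:-→d4:-→d5:-→d6:-→d7:-→d8:-→d9:-→d10:-→d11:-→d12:H0→d13:-→d14:-→d15:-→d16:-→d17:-→d18:-→d19:-→d20:H2→d21:-  best=H2
  ? 244.15.80.0  path d0:-→d1:-→d2:-→d3:-→d4:-→d5:-→d6:-→d7:-→d8:-→d9:-→d10:-→d11:-→d12:H0→d13:-→d14:-→d15:-→d16:-→d17:-→d18:-→d19:-→d20:H2→d21:-  best=H2
  + 244.15.85.174/32 (H1) depth=32
  + 133.239.160.128/28 (H1) depth=28
  del 244.15.80.0/20 (clear depth 20)
  + 244.8.0.0/13 (H0) depth=13
  del 244.15.85.174/32 (clear depth 32)
  ? 244.8.1.179  path d0:-→d1:-→d2:-→d3:-→d4:-→d5:-→d6:-→d7:-→d8:-→d9:-→d10:-→d11:-→d12:H0→d13:H0  best=H0
  del 244.0.0.0/12 (clear depth 12)
  + 133.239.160.0/21 (H2) depth=21

== LOOKUPS ==
["H1","H1","H2","H2","H0","H1","H2","H2","H0","H2","H2","H0"]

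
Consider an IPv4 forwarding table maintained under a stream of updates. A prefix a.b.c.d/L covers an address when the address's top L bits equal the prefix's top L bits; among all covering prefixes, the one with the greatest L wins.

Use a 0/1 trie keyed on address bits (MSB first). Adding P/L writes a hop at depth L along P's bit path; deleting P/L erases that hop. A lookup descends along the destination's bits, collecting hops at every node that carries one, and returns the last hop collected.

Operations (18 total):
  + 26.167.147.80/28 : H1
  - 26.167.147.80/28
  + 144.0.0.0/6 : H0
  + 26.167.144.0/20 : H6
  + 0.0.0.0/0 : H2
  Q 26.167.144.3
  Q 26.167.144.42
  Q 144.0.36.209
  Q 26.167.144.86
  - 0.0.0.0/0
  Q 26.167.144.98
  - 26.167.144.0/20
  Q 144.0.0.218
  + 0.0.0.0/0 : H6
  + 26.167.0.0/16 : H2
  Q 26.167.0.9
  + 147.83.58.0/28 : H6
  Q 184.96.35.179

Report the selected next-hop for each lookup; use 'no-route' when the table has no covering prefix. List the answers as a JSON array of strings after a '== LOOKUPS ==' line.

Apply in order:
  + 26.167.147.80/28 (H1) depth=28
  - 26.167.147.80/28 clear@28
  + 144.0.0.0/6 (H0) depth=6
  + 26.167.144.0/20 (H6) depth=20
  + 0.0.0.0/0 (H2) depth=0
  lookup 26.167.144.3: bits 0001101010100111100100 walk d0:H2→d1:-→d2:-→d3:-→d4:-→d5:-→d6:-→d7:-→d8:-→d9:-→d10:-→d11:-→d12:-→d13:-→d14:-→d15:-→d16:-→d17:-→d18:-→d19:-→d20:H6→d21:-→d22:- -> H6
  lookup 26.167.144.42: bits 0001101010100111100100 walk d0:H2→d1:-→d2:-→d3:-→d4:-→d5:-→d6:-→d7:-→d8:-→d9:-→d10:-→d11:-→d12:-→d13:-→d14:-→d15:-→d16:-→d17:-→d18:-→d19:-→d20:H6→d21:-→d22:- -> H6
  lookup 144.0.36.209: bits 100100 walk d0:H2→d1:-→d2:-→d3:-→d4:-→d5:-→d6:H0 -> H0
  lookup 26.167.144.86: bits 0001101010100111100100 walk d0:H2→d1:-→d2:-→d3:-→d4:-→d5:-→d6:-→d7:-→d8:-→d9:-→d10:-→d11:-→d12:-→d13:-→d14:-→d15:-→d16:-→d17:-→d18:-→d19:-→d20:H6→d21:-→d22:- -> H6
  - 0.0.0.0/0 clear@0
  lookup 26.167.144.98: bits 0001101010100111100100 walk d0:-→d1:-→d2:-→d3:-→d4:-→d5:-→d6:-→d7:-→d8:-→d9:-→d10:-→d11:-→d12:-→d13:-→d14:-→d15:-→d16:-→d17:-→d18:-→d19:-→d20:H6→d21:-→d22:- -> H6
  - 26.167.144.0/20 clear@20
  lookup 144.0.0.218: bits 100100 walk d0:-→d1:-→d2:-→d3:-→d4:-→d5:-→d6:H0 -> H0
  + 0.0.0.0/0 (H6) depth=0
  + 26.167.0.0/16 (H2) depth=16
  lookup 26.167.0.9: bits 0001101010100111 walk d0:H6→d1:-→d2:-→d3:-→d4:-→d5:-→d6:-→d7:-→d8:-→d9:-→d10:-→d11:-→d12:-→d13:-→d14:-→d15:-→d16:H2 -> H2
  + 147.83.58.0/28 (H6) depth=28
  lookup 184.96.35.179: bits 10 walk d0:H6→d1:-→d2:- -> H6

== LOOKUPS ==
["H6","H6","H0","H6","H6","H0","H2","H6"]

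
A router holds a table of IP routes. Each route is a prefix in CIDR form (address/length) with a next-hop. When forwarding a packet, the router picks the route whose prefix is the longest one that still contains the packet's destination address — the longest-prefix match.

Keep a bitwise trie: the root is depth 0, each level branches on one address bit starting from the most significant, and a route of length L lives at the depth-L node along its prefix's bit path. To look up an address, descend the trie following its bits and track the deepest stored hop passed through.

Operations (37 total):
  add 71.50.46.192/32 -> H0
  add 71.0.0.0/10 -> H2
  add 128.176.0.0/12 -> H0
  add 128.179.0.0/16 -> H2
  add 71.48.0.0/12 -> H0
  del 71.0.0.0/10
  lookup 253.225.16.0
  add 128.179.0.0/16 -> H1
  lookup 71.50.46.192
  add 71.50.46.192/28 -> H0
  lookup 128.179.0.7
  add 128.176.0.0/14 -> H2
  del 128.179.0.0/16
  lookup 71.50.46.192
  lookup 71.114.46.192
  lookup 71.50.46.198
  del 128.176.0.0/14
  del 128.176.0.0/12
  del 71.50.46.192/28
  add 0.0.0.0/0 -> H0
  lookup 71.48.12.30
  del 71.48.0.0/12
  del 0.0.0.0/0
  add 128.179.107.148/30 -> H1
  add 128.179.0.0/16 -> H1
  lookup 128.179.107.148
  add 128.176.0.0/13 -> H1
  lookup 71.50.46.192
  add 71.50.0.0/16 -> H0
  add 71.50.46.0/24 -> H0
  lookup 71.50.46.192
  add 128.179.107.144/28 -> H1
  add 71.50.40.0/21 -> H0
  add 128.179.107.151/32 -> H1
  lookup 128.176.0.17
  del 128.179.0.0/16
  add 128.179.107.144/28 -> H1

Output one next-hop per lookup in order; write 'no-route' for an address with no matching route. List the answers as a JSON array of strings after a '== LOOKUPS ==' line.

Trace:
  add 71.50.46.192/32 -> H0 at depth 32
  add 71.0.0.0/10 -> H2 at depth 10
  add 128.176.0.0/12 -> H0 at depth 12
  add 128.179.0.0/16 -> H2 at depth 16
  add 71.48.0.0/12 -> H0 at depth 12
  del 71.0.0.0/10 (clear depth 10)
  lookup 253.225.16.0: bits 1 walk d0:-→d1:- -> no-route
  add 128.179.0.0/16 -> H1 at depth 16
  lookup 71.50.46.192: bits 01000111001100100010111011000000 walk d0:-→d1:-→d2:-→d3:-→d4:-→d5:-→d6:-→d7:-→d8:-→d9:-→d10:-→d11:-→d12:H0→d13:-→d14:-→d15:-→d16:-→d17:-→d18:-→d19:-→d20:-→d21:-→d22:-→d23:-→d24:-→d25:-→d26:-→d27:-→d28:-→d29:-→d30:-→d31:-→d32:H0 -> H0
  add 71.50.46.192/28 -> H0 at depth 28
  lookup 128.179.0.7: bits 1000000010110011 walk d0:-→d1:-→d2:-→d3:-→d4:-→d5:-→d6:-→d7:-→d8:-→d9:-→d10:-→d11:-→d12:H0→d13:-→d14:-→d15:-→d16:H1 -> H1
  add 128.176.0.0/14 -> H2 at depth 14
  del 128.179.0.0/16 (clear depth 16)
  lookup 71.50.46.192: bits 01000111001100100010111011000000 walk d0:-→d1:-→d2:-→d3:-→d4:-→d5:-→d6:-→d7:-→d8:-→d9:-→d10:-→d11:-→d12:H0→d13:-→d14:-→d15:-→d16:-→d17:-→d18:-→d19:-→d20:-→d21:-→d22:-→d23:-→d24:-→d25:-→d26:-→d27:-→d28:H0→d29:-→d30:-→d31:-→d32:H0 -> H0
  lookup 71.114.46.192: bits 010001110 walk d0:-→d1:-→d2:-→d3:-→d4:-→d5:-→d6:-→d7:-→d8:-→d9:- -> no-route
  lookup 71.50.46.198: bits 01000111001100100010111011000 walk d0:-→d1:-→d2:-→d3:-→d4:-→d5:-→d6:-→d7:-→d8:-→d9:-→d10:-→d11:-→d12:H0→d13:-→d14:-→d15:-→d16:-→d17:-→d18:-→d19:-→d20:-→d21:-→d22:-→d23:-→d24:-→d25:-→d26:-→d27:-→d28:H0→d29:- -> H0
  del 128.176.0.0/14 (clear depth 14)
  del 128.176.0.0/12 (clear depth 12)
  del 71.50.46.192/28 (clear depth 28)
  add 0.0.0.0/0 -> H0 at depth 0
  lookup 71.48.12.30: bits 01000111001100 walk d0:H0→d1:-→d2:-→d3:-→d4:-→d5:-→d6:-→d7:-→d8:-→d9:-→d10:-→d11:-→d12:H0→d13:-→d14:- -> H0
  del 71.48.0.0/12 (clear depth 12)
  del 0.0.0.0/0 (clear depth 0)
  add 128.179.107.148/30 -> H1 at depth 30
  add 128.179.0.0/16 -> H1 at depth 16
  lookup 128.179.107.148: bits 100000001011001101101011100101 walk d0:-→d1:-→d2:-→d3:-→d4:-→d5:-→d6:-→d7:-→d8:-→d9:-→d10:-→d11:-→d12:-→d13:-→d14:-→d15:-→d16:H1→d17:-→d18:-→d19:-→d20:-→d21:-→d22:-→d23:-→d24:-→d25:-→d26:-→d27:-→d28:-→d29:-→d30:H1 -> H1
  add 128.176.0.0/13 -> H1 at depth 13
  lookup 71.50.46.192: bits 01000111001100100010111011000000 walk d0:-→d1:-→d2:-→d3:-→d4:-→d5:-→d6:-→d7:-→d8:-→d9:-→d10:-→d11:-→d12:-→d13:-→d14:-→d15:-→d16:-→d17:-→d18:-→d19:-→d20:-→d21:-→d22:-→d23:-→d24:-→d25:-→d26:-→d27:-→d28:-→d29:-→d30:-→d31:-→d32:H0 -> H0
  add 71.50.0.0/16 -> H0 at depth 16
  add 71.50.46.0/24 -> H0 at depth 24
  lookup 71.50.46.192: bits 01000111001100100010111011000000 walk d0:-→d1:-→d2:-→d3:-→d4:-→d5:-→d6:-→d7:-→d8:-→d9:-→d10:-→d11:-→d12:-→d13:-→d14:-→d15:-→d16:H0→d17:-→d18:-→d19:-→d20:-→d21:-→d22:-→d23:-→d24:H0→d25:-→d26:-→d27:-→d28:-→d29:-→d30:-→d31:-→d32:H0 -> H0
  add 128.179.107.144/28 -> H1 at depth 28
  add 71.50.40.0/21 -> H0 at depth 21
  add 128.179.107.151/32 -> H1 at depth 32
  lookup 128.176.0.17: bits 10000000101100 walk d0:-→d1:-→d2:-→d3:-→d4:-→d5:-→d6:-→d7:-→d8:-→d9:-→d10:-→d11:-→d12:-→d13:H1→d14:- -> H1
  del 128.179.0.0/16 (clear depth 16)
  add 128.179.107.144/28 -> H1 at depth 28

== LOOKUPS ==
["no-route","H0","H1","H0","no-route","H0","H0","H1","H0","H0","H1"]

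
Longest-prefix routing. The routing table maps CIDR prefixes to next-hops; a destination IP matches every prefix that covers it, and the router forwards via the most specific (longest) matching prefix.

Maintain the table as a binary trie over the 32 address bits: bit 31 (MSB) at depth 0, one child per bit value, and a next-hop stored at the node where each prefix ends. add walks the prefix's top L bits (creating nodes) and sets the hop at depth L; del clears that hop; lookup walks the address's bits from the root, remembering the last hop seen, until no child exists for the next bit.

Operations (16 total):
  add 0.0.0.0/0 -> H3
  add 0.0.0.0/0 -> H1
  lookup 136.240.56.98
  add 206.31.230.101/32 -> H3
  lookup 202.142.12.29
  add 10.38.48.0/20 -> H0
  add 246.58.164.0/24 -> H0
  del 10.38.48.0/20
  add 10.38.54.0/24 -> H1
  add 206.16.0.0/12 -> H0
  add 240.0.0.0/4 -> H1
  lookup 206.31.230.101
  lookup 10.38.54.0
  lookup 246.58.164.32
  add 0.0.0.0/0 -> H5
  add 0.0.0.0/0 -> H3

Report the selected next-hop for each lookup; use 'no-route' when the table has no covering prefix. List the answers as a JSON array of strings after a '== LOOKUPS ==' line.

Apply in order:
  + 0.0.0.0/0 (H3) depth=0
  + 0.0.0.0/0 (H1) depth=0
  lookup 136.240.56.98: bits ε walk d0:H1 -> H1
  + 206.31.230.101/32 (H3) depth=32
  lookup 202.142.12.29: bits 11001 walk d0:H1→d1:-→d2:-→d3:-→d4:-→d5:- -> H1
  + 10.38.48.0/20 (H0) depth=20
  + 246.58.164.0/24 (H0) depth=24
  del 10.38.48.0/20 (clear depth 20)
  + 10.38.54.0/24 (H1) depth=24
  + 206.16.0.0/12 (H0) depth=12
  + 240.0.0.0/4 (H1) depth=4
  lookup 206.31.230.101: bits 11001110000111111110011001100101 walk d0:H1→d1:-→d2:-→d3:-→d4:-→d5:-→d6:-→d7:-→d8:-→d9:-→d10:-→d11:-→d12:H0→d13:-→d14:-→d15:-→d16:-→d17:-→d18:-→d19:-→d20:-→d21:-→d22:-→d23:-→d24:-→d25:-→d26:-→d27:-→d28:-→d29:-→d30:-→d31:-→d32:H3 -> H3
  lookup 10.38.54.0: bits 000010100010011000110110 walk d0:H1→d1:-→d2:-→d3:-→d4:-→d5:-→d6:-→d7:-→d8:-→d9:-→d10:-→d11:-→d12:-→d13:-→d14:-→d15:-→d16:-→d17:-→d18:-→d19:-→d20:-→d21:-→d22:-→d23:-→d24:H1 -> H1
  lookup 246.58.164.32: bits 111101100011101010100100 walk d0:H1→d1:-→d2:-→d3:-→d4:H1→d5:-→d6:-→d7:-→d8:-→d9:-→d10:-→d11:-→d12:-→d13:-→d14:-→d15:-→d16:-→d17:-→d18:-→d19:-→d20:-→d21:-→d22:-→d23:-→d24:H0 -> H0
  + 0.0.0.0/0 (H5) depth=0
  + 0.0.0.0/0 (H3) depth=0

== LOOKUPS ==
["H1","H1","H3","H1","H0"]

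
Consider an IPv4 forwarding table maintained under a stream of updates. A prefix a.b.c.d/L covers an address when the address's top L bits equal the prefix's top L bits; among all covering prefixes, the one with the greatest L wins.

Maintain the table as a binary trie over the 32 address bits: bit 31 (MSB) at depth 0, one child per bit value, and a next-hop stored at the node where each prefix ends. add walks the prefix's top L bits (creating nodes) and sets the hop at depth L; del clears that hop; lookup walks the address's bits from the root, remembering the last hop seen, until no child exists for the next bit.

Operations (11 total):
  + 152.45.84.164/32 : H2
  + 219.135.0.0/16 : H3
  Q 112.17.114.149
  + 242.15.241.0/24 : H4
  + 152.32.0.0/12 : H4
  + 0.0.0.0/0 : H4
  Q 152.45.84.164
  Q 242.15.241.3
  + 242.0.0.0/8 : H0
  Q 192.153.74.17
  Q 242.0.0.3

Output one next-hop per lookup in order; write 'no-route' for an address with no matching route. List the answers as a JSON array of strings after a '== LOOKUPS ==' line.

Process each operation:
  + 152.45.84.164/32 (H2) depth=32
  + 219.135.0.0/16 (H3) depth=16
  Q 112.17.114.149: descend ε ; hops seen [∅] ; pick no-route
  + 242.15.241.0/24 (H4) depth=24
  + 152.32.0.0/12 (H4) depth=12
  + 0.0.0.0/0 (H4) depth=0
  Q 152.45.84.164: descend 10011000001011010101010010100100 ; hops seen [H4,H4,H2] ; pick H2
  Q 242.15.241.3: descend 111100100000111111110001 ; hops seen [H4,H4] ; pick H4
  + 242.0.0.0/8 (H0) depth=8
  Q 192.153.74.17: descend 110 ; hops seen [H4] ; pick H4
  Q 242.0.0.3: descend 111100100000 ; hops seen [H4,H0] ; pick H0

== LOOKUPS ==
["no-route","H2","H4","H4","H0"]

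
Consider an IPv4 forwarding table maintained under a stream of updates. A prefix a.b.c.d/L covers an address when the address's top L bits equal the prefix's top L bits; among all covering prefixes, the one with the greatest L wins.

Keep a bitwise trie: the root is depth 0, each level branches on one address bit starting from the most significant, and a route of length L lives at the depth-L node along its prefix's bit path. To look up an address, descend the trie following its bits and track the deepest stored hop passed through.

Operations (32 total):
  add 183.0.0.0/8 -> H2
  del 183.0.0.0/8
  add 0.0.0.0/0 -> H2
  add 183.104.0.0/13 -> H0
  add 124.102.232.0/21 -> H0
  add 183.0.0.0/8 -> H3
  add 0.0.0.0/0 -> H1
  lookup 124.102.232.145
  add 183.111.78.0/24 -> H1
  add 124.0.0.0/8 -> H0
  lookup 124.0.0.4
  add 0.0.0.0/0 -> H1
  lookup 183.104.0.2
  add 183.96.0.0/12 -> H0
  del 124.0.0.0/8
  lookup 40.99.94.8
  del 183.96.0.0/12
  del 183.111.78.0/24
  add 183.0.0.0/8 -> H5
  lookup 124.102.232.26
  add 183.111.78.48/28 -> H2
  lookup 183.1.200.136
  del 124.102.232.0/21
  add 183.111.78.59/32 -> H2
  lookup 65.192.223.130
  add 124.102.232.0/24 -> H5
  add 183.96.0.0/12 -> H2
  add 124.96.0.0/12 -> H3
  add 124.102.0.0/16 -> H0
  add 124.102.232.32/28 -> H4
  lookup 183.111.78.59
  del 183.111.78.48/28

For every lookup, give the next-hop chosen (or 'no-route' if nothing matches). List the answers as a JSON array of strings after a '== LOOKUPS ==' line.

Apply in order:
  + 183.0.0.0/8 (H2) depth=8
  - 183.0.0.0/8 clear@8
  + 0.0.0.0/0 (H2) depth=0
  + 183.104.0.0/13 (H0) depth=13
  + 124.102.232.0/21 (H0) depth=21
  + 183.0.0.0/8 (H3) depth=8
  + 0.0.0.0/0 (H1) depth=0
  lookup 124.102.232.145: bits 011111000110011011101 walk d0:H1→d1:-→d2:-→d3:-→d4:-→d5:-→d6:-→d7:-→d8:-→d9:-→d10:-→d11:-→d12:-→d13:-→d14:-→d15:-→d16:-→d17:-→d18:-→d19:-→d20:-→d21:H0 -> H0
  + 183.111.78.0/24 (H1) depth=24
  + 124.0.0.0/8 (H0) depth=8
  lookup 124.0.0.4: bits 011111000 walk d0:H1→d1:-→d2:-→d3:-→d4:-→d5:-→d6:-→d7:-→d8:H0→d9:- -> H0
  + 0.0.0.0/0 (H1) depth=0
  lookup 183.104.0.2: bits 1011011101101 walk d0:H1→d1:-→d2:-→d3:-→d4:-→d5:-→d6:-→d7:-→d8:H3→d9:-→d10:-→d11:-→d12:-→d13:H0 -> H0
  + 183.96.0.0/12 (H0) depth=12
  - 124.0.0.0/8 clear@8
  lookup 40.99.94.8: bits 0 walk d0:H1→d1:- -> H1
  - 183.96.0.0/12 clear@12
  - 183.111.78.0/24 clear@24
  + 183.0.0.0/8 (H5) depth=8
  lookup 124.102.232.26: bits 011111000110011011101 walk d0:H1→d1:-→d2:-→d3:-→d4:-→d5:-→d6:-→d7:-→d8:-→d9:-→d10:-→d11:-→d12:-→d13:-→d14:-→d15:-→d16:-→d17:-→d18:-→d19:-→d20:-→d21:H0 -> H0
  + 183.111.78.48/28 (H2) depth=28
  lookup 183.1.200.136: bits 101101110 walk d0:H1→d1:-→d2:-→d3:-→d4:-→d5:-→d6:-→d7:-→d8:H5→d9:- -> H5
  - 124.102.232.0/21 clear@21
  + 183.111.78.59/32 (H2) depth=32
  lookup 65.192.223.130: bits 01 walk d0:H1→d1:-→d2:- -> H1
  + 124.102.232.0/24 (H5) depth=24
  + 183.96.0.0/12 (H2) depth=12
  + 124.96.0.0/12 (H3) depth=12
  + 124.102.0.0/16 (H0) depth=16
  + 124.102.232.32/28 (H4) depth=28
  lookup 183.111.78.59: bits 10110111011011110100111000111011 walk d0:H1→d1:-→d2:-→d3:-→d4:-→d5:-→d6:-→d7:-→d8:H5→d9:-→d10:-→d11:-→d12:H2→d13:H0→d14:-→d15:-→d16:-→d17:-→d18:-→d19:-→d20:-→d21:-→d22:-→d23:-→d24:-→d25:-→d26:-→d27:-→d28:H2→d29:-→d30:-→d31:-→d32:H2 -> H2
  - 183.111.78.48/28 clear@28

== LOOKUPS ==
["H0","H0","H0","H1","H0","H5","H1","H2"]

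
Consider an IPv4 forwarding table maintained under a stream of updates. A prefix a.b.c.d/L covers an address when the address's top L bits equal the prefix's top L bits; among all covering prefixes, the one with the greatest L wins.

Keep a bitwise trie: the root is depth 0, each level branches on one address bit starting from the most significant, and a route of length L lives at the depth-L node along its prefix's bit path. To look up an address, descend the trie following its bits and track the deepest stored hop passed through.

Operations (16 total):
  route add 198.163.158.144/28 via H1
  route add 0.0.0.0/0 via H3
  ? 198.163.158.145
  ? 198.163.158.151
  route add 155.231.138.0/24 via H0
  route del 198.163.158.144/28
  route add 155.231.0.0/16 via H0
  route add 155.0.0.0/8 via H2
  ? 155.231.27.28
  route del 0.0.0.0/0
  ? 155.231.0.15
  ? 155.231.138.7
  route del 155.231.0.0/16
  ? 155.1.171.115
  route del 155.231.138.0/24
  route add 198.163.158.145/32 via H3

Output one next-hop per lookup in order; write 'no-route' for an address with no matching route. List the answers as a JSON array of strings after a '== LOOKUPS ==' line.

Apply in order:
  + 198.163.158.144/28 (H1) depth=28
  + 0.0.0.0/0 (H3) depth=0
  Q 198.163.158.145: descend 1100011010100011100111101001 ; hops seen [H3,H1] ; pick H1
  Q 198.163.158.151: descend 1100011010100011100111101001 ; hops seen [H3,H1] ; pick H1
  + 155.231.138.0/24 (H0) depth=24
  - 198.163.158.144/28 clear@28
  + 155.231.0.0/16 (H0) depth=16
  + 155.0.0.0/8 (H2) depth=8
  Q 155.231.27.28: descend 1001101111100111 ; hops seen [H3,H2,H0] ; pick H0
  - 0.0.0.0/0 clear@0
  Q 155.231.0.15: descend 1001101111100111 ; hops seen [H2,H0] ; pick H0
  Q 155.231.138.7: descend 100110111110011110001010 ; hops seen [H2,H0,H0] ; pick H0
  - 155.231.0.0/16 clear@16
  Q 155.1.171.115: descend 10011011 ; hops seen [H2] ; pick H2
  - 155.231.138.0/24 clear@24
  + 198.163.158.145/32 (H3) depth=32

== LOOKUPS ==
["H1","H1","H0","H0","H0","H2"]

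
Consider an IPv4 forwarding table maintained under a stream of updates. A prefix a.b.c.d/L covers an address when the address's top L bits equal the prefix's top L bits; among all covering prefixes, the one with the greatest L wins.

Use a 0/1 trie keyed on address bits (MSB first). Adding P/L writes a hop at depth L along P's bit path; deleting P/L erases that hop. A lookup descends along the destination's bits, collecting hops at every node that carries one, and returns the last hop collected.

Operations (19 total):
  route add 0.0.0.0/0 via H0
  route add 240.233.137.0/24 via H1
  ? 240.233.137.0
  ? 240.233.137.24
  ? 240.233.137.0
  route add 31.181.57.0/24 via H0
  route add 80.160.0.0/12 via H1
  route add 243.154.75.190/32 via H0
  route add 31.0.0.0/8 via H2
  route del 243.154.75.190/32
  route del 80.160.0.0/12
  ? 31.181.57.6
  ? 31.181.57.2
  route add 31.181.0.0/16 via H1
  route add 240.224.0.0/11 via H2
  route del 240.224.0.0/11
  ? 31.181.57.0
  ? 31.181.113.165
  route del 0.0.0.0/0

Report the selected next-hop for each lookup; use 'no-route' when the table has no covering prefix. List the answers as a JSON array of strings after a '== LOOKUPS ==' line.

Trace:
  add 0.0.0.0/0 -> H0 at depth 0
  add 240.233.137.0/24 -> H1 at depth 24
  lookup 240.233.137.0: bits 111100001110100110001001 walk d0:H0→d1:-→d2:-→d3:-→d4:-→d5:-→d6:-→d7:-→d8:-→d9:-→d10:-→d11:-→d12:-→d13:-→d14:-→d15:-→d16:-→d17:-→d18:-→d19:-→d20:-→d21:-→d22:-→d23:-→d24:H1 -> H1
  lookup 240.233.137.24: bits 111100001110100110001001 walk d0:H0→d1:-→d2:-→d3:-→d4:-→d5:-→d6:-→d7:-→d8:-→d9:-→d10:-→d11:-→d12:-→d13:-→d14:-→d15:-→d16:-→d17:-→d18:-→d19:-→d20:-→d21:-→d22:-→d23:-→d24:H1 -> H1
  lookup 240.233.137.0: bits 111100001110100110001001 walk d0:H0→d1:-→d2:-→d3:-→d4:-→d5:-→d6:-→d7:-→d8:-→d9:-→d10:-→d11:-→d12:-→d13:-→d14:-→d15:-→d16:-→d17:-→d18:-→d19:-→d20:-→d21:-→d22:-→d23:-→d24:H1 -> H1
  add 31.181.57.0/24 -> H0 at depth 24
  add 80.160.0.0/12 -> H1 at depth 12
  add 243.154.75.190/32 -> H0 at depth 32
  add 31.0.0.0/8 -> H2 at depth 8
  - 243.154.75.190/32 clear@32
  - 80.160.0.0/12 clear@12
  lookup 31.181.57.6: bits 000111111011010100111001 walk d0:H0→d1:-→d2:-→d3:-→d4:-→d5:-→d6:-→d7:-→d8:H2→d9:-→d10:-→d11:-→d12:-→d13:-→d14:-→d15:-→d16:-→d17:-→d18:-→d19:-→d20:-→d21:-→d22:-→d23:-→d24:H0 -> H0
  lookup 31.181.57.2: bits 000111111011010100111001 walk d0:H0→d1:-→d2:-→d3:-→d4:-→d5:-→d6:-→d7:-→d8:H2→d9:-→d10:-→d11:-→d12:-→d13:-→d14:-→d15:-→d16:-→d17:-→d18:-→d19:-→d20:-→d21:-→d22:-→d23:-→d24:H0 -> H0
  add 31.181.0.0/16 -> H1 at depth 16
  add 240.224.0.0/11 -> H2 at depth 11
  - 240.224.0.0/11 clear@11
  lookup 31.181.57.0: bits 000111111011010100111001 walk d0:H0→d1:-→d2:-→d3:-→d4:-→d5:-→d6:-→d7:-→d8:H2→d9:-→d10:-→d11:-→d12:-→d13:-→d14:-→d15:-→d16:H1→d17:-→d18:-→d19:-→d20:-→d21:-→d22:-→d23:-→d24:H0 -> H0
  lookup 31.181.113.165: bits 00011111101101010 walk d0:H0→d1:-→d2:-→d3:-→d4:-→d5:-→d6:-→d7:-→d8:H2→d9:-→d10:-→d11:-→d12:-→d13:-→d14:-→d15:-→d16:H1→d17:- -> H1
  - 0.0.0.0/0 clear@0

== LOOKUPS ==
["H1","H1","H1","H0","H0","H0","H1"]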